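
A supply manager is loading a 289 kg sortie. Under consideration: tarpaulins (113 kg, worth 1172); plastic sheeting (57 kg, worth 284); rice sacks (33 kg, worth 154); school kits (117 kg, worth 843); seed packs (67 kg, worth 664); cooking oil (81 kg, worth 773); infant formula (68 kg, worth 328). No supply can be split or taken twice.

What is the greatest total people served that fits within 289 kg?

Taking tarpaulins + seed packs + cooking oil: 261 kg used, 2609 in people served.
An exhaustive check of the 128 subsets confirms 2609.

2609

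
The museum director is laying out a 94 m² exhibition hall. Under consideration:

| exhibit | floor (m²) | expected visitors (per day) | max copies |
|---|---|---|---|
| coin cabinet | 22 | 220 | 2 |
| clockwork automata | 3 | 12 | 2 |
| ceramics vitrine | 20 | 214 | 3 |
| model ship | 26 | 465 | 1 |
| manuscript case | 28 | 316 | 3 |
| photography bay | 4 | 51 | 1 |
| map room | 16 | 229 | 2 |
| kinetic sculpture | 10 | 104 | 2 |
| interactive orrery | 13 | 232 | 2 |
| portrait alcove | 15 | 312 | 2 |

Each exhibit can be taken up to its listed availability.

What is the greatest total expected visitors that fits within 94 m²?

1657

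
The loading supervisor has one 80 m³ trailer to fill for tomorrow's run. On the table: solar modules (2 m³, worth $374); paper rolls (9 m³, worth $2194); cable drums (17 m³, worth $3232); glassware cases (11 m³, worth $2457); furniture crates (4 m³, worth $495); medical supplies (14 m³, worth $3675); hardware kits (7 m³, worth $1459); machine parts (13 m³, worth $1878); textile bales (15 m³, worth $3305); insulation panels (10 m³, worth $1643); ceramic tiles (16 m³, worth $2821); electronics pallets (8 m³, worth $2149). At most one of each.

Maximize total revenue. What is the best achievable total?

A density-first pass picks solar modules + paper rolls + glassware cases + furniture crates + medical supplies + hardware kits + textile bales + insulation panels + electronics pallets — 17751 at 80 m³.
Dropping solar modules and furniture crates and insulation panels frees 16 m³; slotting in ceramic tiles (16 m³) lifts the total to 18060 at 80 m³.
The closest alternative, solar modules + paper rolls + cable drums + glassware cases + furniture crates + medical supplies + textile bales + electronics pallets, reaches only 17881.

18060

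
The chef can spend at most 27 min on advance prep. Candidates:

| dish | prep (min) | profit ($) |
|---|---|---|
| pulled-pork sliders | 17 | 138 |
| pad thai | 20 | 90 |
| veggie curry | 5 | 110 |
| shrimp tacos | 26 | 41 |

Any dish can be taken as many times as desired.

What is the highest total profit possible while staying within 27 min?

Taking 5×veggie curry: 25 min used, 550 in profit.
That's the maximum — no swap from here does better than 550.

550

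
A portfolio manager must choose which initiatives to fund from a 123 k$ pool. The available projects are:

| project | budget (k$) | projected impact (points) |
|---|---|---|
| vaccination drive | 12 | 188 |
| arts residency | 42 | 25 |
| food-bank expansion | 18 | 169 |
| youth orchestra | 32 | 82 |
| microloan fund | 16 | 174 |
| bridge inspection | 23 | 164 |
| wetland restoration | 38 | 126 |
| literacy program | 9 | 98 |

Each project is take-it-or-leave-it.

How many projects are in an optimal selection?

6

Optimal total is 919.
For example vaccination drive + food-bank expansion + microloan fund + bridge inspection + wetland restoration + literacy program achieves it, using 116 k$.
Every optimal selection uses 6 projects.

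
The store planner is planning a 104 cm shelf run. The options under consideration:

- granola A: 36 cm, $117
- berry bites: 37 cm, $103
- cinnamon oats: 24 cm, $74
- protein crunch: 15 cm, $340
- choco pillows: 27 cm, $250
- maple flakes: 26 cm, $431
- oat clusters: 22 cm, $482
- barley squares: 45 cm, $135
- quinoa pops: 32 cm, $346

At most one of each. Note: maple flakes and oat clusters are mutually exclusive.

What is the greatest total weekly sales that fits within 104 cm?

1418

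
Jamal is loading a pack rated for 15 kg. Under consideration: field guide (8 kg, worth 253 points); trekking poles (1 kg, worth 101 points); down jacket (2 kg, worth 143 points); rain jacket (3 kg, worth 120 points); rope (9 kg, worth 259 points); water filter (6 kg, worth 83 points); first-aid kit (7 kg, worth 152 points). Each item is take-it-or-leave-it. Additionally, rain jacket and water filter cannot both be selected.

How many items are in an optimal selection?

4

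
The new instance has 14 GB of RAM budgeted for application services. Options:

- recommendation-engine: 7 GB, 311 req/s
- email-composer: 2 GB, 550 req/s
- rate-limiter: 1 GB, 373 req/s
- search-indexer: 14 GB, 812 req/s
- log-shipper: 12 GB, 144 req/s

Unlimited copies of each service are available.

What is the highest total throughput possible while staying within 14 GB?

5222

The ratio ordering already packs tightly: 14×rate-limiter, 14 GB, 5222.
No other feasible combination exceeds 5222.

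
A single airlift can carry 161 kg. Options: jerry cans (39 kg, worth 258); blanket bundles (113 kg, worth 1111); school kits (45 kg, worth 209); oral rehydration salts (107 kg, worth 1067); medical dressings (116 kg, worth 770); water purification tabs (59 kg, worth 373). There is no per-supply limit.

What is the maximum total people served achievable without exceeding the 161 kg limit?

1369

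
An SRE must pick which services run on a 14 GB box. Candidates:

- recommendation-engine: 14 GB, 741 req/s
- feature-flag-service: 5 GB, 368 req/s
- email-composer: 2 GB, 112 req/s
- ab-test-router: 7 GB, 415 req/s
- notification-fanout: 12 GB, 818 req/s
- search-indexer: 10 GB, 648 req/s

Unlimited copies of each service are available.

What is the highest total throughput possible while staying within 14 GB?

960

2×feature-flag-service + 2×email-composer uses 14 of the 14 GB and totals 960.
That's the maximum — no swap from here does better than 960.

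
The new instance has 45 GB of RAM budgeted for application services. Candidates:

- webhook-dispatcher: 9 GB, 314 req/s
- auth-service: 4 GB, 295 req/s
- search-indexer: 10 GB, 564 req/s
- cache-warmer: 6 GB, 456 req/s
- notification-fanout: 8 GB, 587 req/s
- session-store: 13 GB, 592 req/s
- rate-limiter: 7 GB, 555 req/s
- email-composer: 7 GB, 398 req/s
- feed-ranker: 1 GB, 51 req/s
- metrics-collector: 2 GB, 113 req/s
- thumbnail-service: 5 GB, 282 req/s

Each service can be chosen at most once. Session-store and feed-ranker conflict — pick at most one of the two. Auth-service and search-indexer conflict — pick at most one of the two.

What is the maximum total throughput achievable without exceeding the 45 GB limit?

Taking search-indexer + cache-warmer + notification-fanout + rate-limiter + email-composer + metrics-collector + thumbnail-service: 45 GB used, 2955 in throughput.

2955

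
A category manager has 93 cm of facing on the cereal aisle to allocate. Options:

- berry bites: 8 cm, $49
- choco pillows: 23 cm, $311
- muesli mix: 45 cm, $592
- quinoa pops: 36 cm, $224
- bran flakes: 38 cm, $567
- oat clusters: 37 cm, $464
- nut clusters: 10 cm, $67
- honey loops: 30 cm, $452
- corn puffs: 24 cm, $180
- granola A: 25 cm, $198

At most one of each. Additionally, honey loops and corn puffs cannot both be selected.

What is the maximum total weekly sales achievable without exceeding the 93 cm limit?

The ratio ordering already packs tightly: choco pillows + bran flakes + honey loops, 91 cm, 1330.
The spare 2 cm is too small for any remaining product, and no feasible exchange beats 1330.

1330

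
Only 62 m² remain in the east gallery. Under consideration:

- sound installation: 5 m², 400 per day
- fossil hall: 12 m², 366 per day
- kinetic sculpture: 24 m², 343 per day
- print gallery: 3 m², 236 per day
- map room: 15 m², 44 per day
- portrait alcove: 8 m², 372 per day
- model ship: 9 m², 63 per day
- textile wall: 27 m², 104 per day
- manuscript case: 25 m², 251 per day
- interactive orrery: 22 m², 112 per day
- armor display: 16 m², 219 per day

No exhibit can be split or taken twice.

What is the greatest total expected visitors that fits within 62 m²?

Density check — sound installation 80.00, print gallery 78.67, portrait alcove 46.50, fossil hall 30.50 are the best per m².
Taking sound installation + fossil hall + kinetic sculpture + print gallery + portrait alcove + model ship: 61 m² used, 1780 in expected visitors.
Runner-up sound installation + fossil hall + kinetic sculpture + print gallery + portrait alcove tops out at 1717.

1780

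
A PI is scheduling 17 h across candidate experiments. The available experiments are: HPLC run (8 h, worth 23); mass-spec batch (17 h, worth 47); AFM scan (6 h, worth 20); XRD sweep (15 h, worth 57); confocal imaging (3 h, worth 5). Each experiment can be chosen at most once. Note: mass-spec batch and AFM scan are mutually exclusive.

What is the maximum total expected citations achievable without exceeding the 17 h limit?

Best packing: XRD sweep — 15 h, 57 total.
Runner-up HPLC run + AFM scan + confocal imaging tops out at 48.

57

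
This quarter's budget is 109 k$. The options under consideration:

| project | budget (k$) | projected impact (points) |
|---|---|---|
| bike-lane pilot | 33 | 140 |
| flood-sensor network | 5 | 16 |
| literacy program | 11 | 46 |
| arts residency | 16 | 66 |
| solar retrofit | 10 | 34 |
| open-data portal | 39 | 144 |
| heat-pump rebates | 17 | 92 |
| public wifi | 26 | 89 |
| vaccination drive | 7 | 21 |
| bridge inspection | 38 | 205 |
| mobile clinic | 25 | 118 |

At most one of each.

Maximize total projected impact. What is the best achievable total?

Density check — heat-pump rebates 5.41, bridge inspection 5.39, mobile clinic 4.72, bike-lane pilot 4.24 are the best per k$.
The ratio ordering already packs tightly: literacy program + arts residency + heat-pump rebates + bridge inspection + mobile clinic, 107 k$, 527.
Next best is bike-lane pilot + flood-sensor network + arts residency + heat-pump rebates + bridge inspection at 519 (109 k$) — short by 8.

527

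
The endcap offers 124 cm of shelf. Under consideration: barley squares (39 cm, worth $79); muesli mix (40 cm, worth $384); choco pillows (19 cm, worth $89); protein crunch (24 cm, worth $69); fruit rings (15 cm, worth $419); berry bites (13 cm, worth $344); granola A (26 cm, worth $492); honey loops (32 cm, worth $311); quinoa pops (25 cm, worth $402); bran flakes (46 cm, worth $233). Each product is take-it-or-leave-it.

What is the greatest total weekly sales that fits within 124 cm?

2041

By weekly sales per cm: fruit rings 27.93, berry bites 26.46, granola A 18.92 lead.
Filling by ratio: fruit rings + berry bites + granola A + honey loops + quinoa pops for 1968, with 13 cm left unused.
The 32 cm tied up in honey loops is better spent on muesli mix — total rises to 2041 (119 cm).
That's the maximum — no swap from here does better than 2041.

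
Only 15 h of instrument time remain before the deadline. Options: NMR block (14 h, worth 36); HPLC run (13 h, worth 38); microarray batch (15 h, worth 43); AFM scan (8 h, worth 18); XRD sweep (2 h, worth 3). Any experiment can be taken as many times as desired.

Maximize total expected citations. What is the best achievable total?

Taking the top-ratio experiments first gives HPLC run + XRD sweep for 41 (15 h).
Dropping HPLC run and XRD sweep frees 15 h; slotting in microarray batch (15 h) lifts the total to 43 at 15 h.
That's the maximum — no swap from here does better than 43.

43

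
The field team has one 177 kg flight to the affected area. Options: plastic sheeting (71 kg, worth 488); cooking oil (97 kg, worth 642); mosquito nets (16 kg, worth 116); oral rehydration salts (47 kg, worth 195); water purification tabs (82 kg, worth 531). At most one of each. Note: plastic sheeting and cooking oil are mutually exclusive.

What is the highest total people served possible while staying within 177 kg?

1135

Ranking by ratio (people served/kg): mosquito nets 7.25, plastic sheeting 6.87, cooking oil 6.62.
Plastic sheeting + mosquito nets + water purification tabs uses 169 of the 177 kg and totals 1135.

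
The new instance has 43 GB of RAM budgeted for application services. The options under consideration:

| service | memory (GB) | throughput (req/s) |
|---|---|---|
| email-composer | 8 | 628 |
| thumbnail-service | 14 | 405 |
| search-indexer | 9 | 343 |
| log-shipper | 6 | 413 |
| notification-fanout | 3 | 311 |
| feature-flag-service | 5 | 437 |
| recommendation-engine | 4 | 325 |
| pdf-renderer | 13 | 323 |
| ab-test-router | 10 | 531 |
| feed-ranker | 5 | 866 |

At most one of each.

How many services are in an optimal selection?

7

The maximum throughput within 43 GB is 3511.
One optimal bundle: email-composer + log-shipper + notification-fanout + feature-flag-service + recommendation-engine + ab-test-router + feed-ranker (41 GB).
Any selection reaching 3511 contains exactly 7 services.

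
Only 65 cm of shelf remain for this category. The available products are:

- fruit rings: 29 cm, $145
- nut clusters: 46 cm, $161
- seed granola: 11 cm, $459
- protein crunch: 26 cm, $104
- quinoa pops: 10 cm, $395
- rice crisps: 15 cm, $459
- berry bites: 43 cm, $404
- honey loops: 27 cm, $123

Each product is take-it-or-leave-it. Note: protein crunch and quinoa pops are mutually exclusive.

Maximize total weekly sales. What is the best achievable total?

The ratio ordering already packs tightly: fruit rings + seed granola + quinoa pops + rice crisps, 65 cm, 1458.
Runner-up seed granola + quinoa pops + rice crisps + honey loops tops out at 1436.

1458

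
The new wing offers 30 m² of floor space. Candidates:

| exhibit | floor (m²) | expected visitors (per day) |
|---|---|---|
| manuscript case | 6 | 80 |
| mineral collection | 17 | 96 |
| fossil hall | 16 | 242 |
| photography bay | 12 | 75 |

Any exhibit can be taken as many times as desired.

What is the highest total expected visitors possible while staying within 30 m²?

The ratio ordering already packs tightly: 2×manuscript case + fossil hall, 28 m², 402.

402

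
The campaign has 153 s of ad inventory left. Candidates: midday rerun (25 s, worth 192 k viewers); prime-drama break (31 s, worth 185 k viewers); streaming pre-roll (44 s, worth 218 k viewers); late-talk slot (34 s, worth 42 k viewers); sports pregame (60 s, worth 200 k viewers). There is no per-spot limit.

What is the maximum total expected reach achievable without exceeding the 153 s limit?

Best packing: 6×midday rerun — 150 s, 1152 total.
That's the maximum — no swap from here does better than 1152.

1152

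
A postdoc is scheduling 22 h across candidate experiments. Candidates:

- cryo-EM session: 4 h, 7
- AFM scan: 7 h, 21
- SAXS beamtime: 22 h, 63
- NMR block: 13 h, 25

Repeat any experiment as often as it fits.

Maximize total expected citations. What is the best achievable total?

The ratio ordering already packs tightly: 3×AFM scan, 21 h, 63.
The spare 1 h is too small for any remaining experiment, and no exchange beats 63.

63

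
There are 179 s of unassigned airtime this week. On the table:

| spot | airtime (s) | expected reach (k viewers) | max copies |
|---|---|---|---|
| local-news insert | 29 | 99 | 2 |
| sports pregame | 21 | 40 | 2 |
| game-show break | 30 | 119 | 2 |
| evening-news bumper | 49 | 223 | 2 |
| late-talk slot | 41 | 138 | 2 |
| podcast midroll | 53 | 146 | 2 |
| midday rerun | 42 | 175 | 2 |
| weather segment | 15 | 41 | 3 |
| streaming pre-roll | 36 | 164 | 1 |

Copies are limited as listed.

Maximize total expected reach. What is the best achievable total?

Taking 2×evening-news bumper + midday rerun + streaming pre-roll: 176 s used, 785 in expected reach.
That's the maximum — no swap from here does better than 785.

785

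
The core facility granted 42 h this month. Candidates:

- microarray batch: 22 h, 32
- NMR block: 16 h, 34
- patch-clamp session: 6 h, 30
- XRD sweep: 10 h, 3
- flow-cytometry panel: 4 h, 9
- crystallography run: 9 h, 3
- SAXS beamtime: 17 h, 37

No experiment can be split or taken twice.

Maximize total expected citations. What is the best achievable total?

101

Filling by ratio: patch-clamp session + flow-cytometry panel + crystallography run + SAXS beamtime for 79, with 6 h left unused.
Replace flow-cytometry panel and crystallography run with NMR block: the trade gains 22 net, giving 101 at 39 h.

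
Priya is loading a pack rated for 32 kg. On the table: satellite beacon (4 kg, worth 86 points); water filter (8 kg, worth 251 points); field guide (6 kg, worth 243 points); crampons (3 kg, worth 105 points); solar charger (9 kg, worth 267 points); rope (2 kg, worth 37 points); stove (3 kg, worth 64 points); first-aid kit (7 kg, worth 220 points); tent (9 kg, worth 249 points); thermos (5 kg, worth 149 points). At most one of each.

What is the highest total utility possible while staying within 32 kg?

1032

Taking water filter + field guide + crampons + stove + first-aid kit + thermos: 32 kg used, 1032 in utility.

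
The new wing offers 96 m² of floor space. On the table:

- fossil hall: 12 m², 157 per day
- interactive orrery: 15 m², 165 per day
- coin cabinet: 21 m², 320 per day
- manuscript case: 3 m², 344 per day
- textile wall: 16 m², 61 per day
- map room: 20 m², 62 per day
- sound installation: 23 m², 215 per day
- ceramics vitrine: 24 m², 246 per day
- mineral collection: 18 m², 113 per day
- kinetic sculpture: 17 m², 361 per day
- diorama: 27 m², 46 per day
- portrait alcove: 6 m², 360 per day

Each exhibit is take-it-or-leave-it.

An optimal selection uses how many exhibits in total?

6

The maximum expected visitors within 96 m² is 1846.
coin cabinet + manuscript case + sound installation + ceramics vitrine + kinetic sculpture + portrait alcove hits 1846 at 94 m².
Every optimal selection uses 6 exhibits.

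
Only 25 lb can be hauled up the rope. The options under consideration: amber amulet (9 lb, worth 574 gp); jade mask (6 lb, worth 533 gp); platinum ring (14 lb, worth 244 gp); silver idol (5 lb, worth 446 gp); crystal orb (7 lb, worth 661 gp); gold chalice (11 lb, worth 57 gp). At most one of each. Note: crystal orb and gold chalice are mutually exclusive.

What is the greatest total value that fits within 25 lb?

1768

Density check — crystal orb 94.43, silver idol 89.20, jade mask 88.83 are the best per lb.
The ratio heuristic lands on jade mask + silver idol + crystal orb (1640) but leaves 7 lb idle.
Replace silver idol with amber amulet: the trade gains 128 net, giving 1768 at 22 lb.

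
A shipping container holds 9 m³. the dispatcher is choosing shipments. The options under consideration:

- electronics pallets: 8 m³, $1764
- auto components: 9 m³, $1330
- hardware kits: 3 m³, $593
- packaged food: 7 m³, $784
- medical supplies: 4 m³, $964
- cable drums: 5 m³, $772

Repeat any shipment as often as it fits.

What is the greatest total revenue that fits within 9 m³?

Taking 2×medical supplies: 8 m³ used, 1928 in revenue.
Nothing else within 9 m³ beats 1928.

1928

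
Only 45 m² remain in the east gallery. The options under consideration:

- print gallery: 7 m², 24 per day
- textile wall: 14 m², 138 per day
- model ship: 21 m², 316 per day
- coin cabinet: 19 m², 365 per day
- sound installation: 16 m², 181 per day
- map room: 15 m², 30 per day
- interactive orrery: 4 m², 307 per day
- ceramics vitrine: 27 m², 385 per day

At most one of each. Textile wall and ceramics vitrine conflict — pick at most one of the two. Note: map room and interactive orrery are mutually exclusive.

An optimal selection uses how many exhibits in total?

3

The maximum expected visitors within 45 m² is 988.
model ship + coin cabinet + interactive orrery hits 988 at 44 m².
All optima have 3 exhibits.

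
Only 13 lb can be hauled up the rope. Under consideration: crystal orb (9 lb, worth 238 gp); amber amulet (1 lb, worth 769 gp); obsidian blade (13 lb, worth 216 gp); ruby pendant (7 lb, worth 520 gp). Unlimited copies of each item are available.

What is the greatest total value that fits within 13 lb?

9997

Best packing: 13×amber amulet — 13 lb, 9997 total.
That's the maximum — no swap from here does better than 9997.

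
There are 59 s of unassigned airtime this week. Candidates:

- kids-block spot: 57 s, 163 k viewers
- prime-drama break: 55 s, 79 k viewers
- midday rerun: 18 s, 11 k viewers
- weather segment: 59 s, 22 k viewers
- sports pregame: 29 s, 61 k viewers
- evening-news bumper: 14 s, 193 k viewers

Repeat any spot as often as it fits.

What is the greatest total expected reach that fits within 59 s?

Ranking by ratio (expected reach/s): evening-news bumper 13.79, kids-block spot 2.86, sports pregame 2.10.
Best packing: 4×evening-news bumper — 56 s, 772 total.
No other feasible combination exceeds 772.

772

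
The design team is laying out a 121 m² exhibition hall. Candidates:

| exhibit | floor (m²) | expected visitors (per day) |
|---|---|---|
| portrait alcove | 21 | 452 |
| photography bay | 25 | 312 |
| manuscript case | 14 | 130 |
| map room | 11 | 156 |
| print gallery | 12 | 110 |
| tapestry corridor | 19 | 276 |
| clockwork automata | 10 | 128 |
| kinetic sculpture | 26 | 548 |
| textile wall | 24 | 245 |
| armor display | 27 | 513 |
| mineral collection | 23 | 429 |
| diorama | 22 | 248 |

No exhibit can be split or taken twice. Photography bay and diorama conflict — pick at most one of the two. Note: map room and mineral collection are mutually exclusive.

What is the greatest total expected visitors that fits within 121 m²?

Taking portrait alcove + tapestry corridor + kinetic sculpture + armor display + mineral collection: 116 m² used, 2218 in expected visitors.
The closest alternative, portrait alcove + manuscript case + clockwork automata + kinetic sculpture + armor display + mineral collection, reaches only 2200.

2218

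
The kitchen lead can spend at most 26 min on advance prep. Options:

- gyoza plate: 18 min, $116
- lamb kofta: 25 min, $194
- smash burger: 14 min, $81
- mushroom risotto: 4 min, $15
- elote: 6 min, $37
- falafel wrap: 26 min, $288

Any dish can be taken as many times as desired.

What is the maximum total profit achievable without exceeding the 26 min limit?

288

Density check — falafel wrap 11.08, lamb kofta 7.76, gyoza plate 6.44, elote 6.17 are the best per min.
The ratio ordering already packs tightly: falafel wrap, 26 min, 288.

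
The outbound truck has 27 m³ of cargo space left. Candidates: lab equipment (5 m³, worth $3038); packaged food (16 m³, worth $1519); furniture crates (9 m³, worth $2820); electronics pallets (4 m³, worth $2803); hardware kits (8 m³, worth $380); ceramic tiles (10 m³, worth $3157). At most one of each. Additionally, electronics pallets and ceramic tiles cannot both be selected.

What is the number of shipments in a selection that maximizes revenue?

4

Optimal total is 9041.
lab equipment + furniture crates + electronics pallets + hardware kits hits 9041 at 26 m³.
Any selection reaching 9041 contains exactly 4 shipments.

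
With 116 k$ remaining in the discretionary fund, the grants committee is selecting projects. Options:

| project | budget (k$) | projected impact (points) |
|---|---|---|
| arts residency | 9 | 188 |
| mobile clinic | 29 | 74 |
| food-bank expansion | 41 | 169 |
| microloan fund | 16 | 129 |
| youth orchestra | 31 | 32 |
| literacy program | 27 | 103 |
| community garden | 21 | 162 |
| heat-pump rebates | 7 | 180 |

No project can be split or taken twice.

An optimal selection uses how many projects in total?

6

Optimal total is 836.
For example arts residency + mobile clinic + microloan fund + literacy program + community garden + heat-pump rebates achieves it, using 109 k$.
Any selection reaching 836 contains exactly 6 projects.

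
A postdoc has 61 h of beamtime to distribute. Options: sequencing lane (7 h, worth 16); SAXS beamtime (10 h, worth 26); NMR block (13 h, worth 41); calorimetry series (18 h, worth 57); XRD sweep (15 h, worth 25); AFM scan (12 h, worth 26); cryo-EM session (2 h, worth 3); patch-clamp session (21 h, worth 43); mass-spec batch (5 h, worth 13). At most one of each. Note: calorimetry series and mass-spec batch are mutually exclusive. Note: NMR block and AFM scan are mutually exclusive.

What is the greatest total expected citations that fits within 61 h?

Sequencing lane + NMR block + calorimetry series + cryo-EM session + patch-clamp session uses 61 of the 61 h and totals 160.

160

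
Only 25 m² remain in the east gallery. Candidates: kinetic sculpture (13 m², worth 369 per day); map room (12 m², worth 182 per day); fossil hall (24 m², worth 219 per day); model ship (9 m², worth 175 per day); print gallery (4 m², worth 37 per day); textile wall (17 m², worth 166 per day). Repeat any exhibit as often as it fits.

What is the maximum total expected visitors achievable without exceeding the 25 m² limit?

551

A density-first pass picks kinetic sculpture + model ship — 544 at 22 m².
The 9 m² tied up in model ship is better spent on map room — total rises to 551 (25 m²).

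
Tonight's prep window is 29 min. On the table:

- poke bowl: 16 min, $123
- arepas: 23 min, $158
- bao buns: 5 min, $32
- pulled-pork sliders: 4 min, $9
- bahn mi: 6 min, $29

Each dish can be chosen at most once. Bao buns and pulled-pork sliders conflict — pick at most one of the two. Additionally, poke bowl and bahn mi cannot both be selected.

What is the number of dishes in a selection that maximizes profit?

2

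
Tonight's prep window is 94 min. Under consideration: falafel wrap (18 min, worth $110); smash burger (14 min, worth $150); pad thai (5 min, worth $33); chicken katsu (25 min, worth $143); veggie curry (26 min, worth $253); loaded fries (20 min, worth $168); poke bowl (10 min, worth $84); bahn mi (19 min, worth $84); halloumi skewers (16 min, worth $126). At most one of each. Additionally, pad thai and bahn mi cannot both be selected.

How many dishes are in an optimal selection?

6

The maximum profit within 94 min is 814.
One optimal bundle: smash burger + pad thai + veggie curry + loaded fries + poke bowl + halloumi skewers (91 min).
All optima have 6 dishes.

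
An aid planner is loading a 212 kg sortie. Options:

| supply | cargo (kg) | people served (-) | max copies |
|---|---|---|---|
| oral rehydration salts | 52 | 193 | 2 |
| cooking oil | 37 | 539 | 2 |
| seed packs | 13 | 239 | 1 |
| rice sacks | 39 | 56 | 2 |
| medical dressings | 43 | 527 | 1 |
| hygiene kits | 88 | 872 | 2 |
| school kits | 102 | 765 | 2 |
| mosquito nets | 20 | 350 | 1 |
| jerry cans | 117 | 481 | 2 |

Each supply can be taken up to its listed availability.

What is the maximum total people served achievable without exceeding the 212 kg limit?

2539

Taking the top-ratio supplies first gives oral rehydration salts + 2×cooking oil + seed packs + medical dressings + mosquito nets for 2387 (202 kg).
Replace oral rehydration salts and medical dressings with hygiene kits: the trade gains 152 net, giving 2539 at 195 kg.
No other feasible combination exceeds 2539.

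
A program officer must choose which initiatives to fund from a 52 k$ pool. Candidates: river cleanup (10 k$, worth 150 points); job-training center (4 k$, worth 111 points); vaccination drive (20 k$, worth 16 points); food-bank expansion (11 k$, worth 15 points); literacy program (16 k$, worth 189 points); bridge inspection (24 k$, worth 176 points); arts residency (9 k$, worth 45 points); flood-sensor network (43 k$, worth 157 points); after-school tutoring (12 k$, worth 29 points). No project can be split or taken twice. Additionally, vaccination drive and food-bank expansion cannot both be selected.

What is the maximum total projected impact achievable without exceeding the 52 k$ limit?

524

Taking river cleanup + job-training center + literacy program + arts residency + after-school tutoring: 51 k$ used, 524 in projected impact.
Next best is river cleanup + literacy program + bridge inspection at 515 (50 k$) — short by 9.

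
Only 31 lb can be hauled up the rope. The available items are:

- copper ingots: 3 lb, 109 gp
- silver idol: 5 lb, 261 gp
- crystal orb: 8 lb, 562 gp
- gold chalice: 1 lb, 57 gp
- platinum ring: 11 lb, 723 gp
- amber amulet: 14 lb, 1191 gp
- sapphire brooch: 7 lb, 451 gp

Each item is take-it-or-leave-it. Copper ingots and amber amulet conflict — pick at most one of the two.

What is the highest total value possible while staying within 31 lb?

Crystal orb + gold chalice + amber amulet + sapphire brooch uses 30 of the 31 lb and totals 2261.
That's the maximum — no feasible swap from here does better than 2261.

2261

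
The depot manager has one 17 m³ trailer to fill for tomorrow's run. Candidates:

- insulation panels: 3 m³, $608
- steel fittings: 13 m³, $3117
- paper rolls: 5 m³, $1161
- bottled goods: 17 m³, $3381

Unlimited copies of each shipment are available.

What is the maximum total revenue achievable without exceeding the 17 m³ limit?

Ranking by ratio (revenue/m³): steel fittings 239.77, paper rolls 232.20, insulation panels 202.67.
Insulation panels + steel fittings uses 16 of the 17 m³ and totals 3725.
No other feasible combination exceeds 3725.

3725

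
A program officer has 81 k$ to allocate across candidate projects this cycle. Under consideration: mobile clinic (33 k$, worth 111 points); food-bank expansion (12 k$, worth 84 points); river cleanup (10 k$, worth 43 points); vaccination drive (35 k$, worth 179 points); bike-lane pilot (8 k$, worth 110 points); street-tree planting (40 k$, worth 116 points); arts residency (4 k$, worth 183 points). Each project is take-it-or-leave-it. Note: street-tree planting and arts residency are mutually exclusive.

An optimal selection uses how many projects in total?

5

The maximum projected impact within 81 k$ is 599.
food-bank expansion + river cleanup + vaccination drive + bike-lane pilot + arts residency hits 599 at 69 k$.
All optima have 5 projects.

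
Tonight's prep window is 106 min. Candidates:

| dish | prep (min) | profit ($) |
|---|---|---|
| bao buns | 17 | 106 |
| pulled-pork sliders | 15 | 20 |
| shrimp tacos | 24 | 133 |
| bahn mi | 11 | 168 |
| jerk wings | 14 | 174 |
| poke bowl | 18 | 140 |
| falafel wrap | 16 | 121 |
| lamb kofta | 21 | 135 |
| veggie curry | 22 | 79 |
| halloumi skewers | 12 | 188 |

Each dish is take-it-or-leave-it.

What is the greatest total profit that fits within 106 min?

938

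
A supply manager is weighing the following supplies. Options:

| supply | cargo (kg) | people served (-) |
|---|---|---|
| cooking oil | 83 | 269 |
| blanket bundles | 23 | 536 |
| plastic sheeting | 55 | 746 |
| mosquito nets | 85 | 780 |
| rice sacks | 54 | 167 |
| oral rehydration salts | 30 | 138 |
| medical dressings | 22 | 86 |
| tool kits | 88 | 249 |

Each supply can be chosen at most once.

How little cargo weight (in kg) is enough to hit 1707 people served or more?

Need the lightest bundle worth ≥ 1707.
blanket bundles + plastic sheeting + mosquito nets: 2062 people served at 163 kg.
Any bundle with less than 163 kg falls short of 1707.

163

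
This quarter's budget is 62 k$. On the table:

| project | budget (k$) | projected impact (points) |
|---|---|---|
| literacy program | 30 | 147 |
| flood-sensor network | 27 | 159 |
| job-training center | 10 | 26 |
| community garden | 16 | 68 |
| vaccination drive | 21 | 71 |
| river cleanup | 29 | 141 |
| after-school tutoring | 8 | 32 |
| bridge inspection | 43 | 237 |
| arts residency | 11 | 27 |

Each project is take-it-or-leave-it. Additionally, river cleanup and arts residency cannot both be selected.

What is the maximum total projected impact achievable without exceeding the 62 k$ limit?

306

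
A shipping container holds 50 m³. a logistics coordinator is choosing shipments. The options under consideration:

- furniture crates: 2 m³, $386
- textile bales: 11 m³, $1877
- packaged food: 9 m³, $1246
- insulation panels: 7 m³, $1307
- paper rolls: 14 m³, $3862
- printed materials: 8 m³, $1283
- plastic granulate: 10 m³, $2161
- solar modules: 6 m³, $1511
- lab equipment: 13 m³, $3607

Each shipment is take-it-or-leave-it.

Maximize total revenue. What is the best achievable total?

A density-first pass picks furniture crates + paper rolls + plastic granulate + solar modules + lab equipment — 11527 at 45 m³.
Dropping furniture crates frees 2 m³; slotting in insulation panels (7 m³) lifts the total to 12448 at 50 m³.

12448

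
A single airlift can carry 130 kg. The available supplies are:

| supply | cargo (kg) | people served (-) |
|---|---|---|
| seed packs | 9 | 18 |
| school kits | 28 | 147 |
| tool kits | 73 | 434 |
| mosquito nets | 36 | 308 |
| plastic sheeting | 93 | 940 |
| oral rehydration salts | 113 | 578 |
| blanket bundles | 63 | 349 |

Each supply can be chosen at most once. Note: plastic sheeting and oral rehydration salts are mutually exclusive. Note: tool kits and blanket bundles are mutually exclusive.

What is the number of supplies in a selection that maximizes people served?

2

Best achievable people served is 1248.
For example mosquito nets + plastic sheeting achieves it, using 129 kg.
All optima have 2 supplies.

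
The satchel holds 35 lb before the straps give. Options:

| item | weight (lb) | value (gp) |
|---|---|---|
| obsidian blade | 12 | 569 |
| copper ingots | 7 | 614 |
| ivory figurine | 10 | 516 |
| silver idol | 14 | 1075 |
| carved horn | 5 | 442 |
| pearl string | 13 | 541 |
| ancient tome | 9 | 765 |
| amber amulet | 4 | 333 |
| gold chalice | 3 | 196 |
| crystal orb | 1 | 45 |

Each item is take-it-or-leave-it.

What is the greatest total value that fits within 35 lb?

2896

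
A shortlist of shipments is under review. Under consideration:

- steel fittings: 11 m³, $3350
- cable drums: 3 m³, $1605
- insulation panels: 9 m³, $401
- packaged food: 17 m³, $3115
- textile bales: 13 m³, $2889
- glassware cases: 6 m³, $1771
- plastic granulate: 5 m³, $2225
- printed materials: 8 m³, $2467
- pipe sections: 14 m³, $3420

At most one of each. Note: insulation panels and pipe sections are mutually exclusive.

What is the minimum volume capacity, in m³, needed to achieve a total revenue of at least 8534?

25

Look for the lowest-volume combination reaching 8534.
steel fittings + cable drums + glassware cases + plastic granulate reaches 8951 using 25 m³.
Any bundle with less than 25 m³ falls short of 8534.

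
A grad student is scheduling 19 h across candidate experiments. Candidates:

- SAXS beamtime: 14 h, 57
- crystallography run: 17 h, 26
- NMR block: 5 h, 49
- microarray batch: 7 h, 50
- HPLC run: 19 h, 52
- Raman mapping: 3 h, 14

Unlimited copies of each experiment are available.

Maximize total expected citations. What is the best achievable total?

161

Best packing: 3×NMR block + Raman mapping — 18 h, 161 total.
Nothing else within 19 h beats 161.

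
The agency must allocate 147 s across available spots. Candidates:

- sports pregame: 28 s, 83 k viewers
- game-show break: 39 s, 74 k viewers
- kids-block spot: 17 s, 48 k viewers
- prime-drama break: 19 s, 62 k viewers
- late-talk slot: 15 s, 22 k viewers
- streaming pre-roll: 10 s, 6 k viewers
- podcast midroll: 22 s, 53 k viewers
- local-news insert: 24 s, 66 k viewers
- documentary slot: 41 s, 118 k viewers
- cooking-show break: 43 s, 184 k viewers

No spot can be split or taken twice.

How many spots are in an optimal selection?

5

The maximum expected reach within 147 s is 478.
One optimal bundle: kids-block spot + prime-drama break + local-news insert + documentary slot + cooking-show break (144 s).
All optima have 5 spots.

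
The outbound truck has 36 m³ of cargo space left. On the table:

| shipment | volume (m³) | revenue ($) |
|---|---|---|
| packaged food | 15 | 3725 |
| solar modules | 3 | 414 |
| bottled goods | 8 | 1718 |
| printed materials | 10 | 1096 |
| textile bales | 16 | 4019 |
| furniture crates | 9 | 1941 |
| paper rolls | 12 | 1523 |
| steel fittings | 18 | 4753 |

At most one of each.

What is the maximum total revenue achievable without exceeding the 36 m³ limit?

8892

Ranking by ratio (revenue/m³): steel fittings 264.06, textile bales 251.19, packaged food 248.33.
Taking the top-ratio shipments first gives textile bales + steel fittings for 8772 (34 m³).
The 16 m³ tied up in textile bales is better spent on packaged food + solar modules — total rises to 8892 (36 m³).
Runner-up textile bales + steel fittings tops out at 8772.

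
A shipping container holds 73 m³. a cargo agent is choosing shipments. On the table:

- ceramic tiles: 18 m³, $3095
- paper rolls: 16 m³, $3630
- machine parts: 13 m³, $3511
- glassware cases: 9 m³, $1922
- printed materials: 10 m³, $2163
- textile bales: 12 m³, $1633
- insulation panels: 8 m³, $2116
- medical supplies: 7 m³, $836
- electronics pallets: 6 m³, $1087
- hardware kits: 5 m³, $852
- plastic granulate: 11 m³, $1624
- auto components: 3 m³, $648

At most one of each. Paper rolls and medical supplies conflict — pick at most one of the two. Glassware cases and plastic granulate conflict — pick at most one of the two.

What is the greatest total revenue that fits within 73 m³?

16015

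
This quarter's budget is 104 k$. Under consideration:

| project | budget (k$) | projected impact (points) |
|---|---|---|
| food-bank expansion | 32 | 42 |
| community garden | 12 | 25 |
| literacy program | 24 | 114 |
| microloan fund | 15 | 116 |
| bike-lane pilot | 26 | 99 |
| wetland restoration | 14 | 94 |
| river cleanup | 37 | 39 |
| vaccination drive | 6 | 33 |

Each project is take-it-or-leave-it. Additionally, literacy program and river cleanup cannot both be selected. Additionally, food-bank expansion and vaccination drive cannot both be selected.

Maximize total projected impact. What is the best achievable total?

481

Best packing: community garden + literacy program + microloan fund + bike-lane pilot + wetland restoration + vaccination drive — 97 k$, 481 total.
Runner-up literacy program + microloan fund + bike-lane pilot + wetland restoration + vaccination drive tops out at 456.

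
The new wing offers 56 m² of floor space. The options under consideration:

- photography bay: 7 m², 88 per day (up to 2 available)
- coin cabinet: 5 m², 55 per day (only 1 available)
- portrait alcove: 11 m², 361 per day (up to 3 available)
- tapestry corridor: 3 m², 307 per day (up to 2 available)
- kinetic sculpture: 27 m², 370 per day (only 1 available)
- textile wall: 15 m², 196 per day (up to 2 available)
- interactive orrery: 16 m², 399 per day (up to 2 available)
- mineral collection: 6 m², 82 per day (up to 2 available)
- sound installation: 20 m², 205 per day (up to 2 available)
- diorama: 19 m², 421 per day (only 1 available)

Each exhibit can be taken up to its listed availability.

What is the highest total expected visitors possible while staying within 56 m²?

Ranking by ratio (expected visitors/m²): tapestry corridor 102.33, portrait alcove 32.82, interactive orrery 24.94.
Taking 3×portrait alcove + 2×tapestry corridor + interactive orrery: 55 m² used, 2096 in expected visitors.

2096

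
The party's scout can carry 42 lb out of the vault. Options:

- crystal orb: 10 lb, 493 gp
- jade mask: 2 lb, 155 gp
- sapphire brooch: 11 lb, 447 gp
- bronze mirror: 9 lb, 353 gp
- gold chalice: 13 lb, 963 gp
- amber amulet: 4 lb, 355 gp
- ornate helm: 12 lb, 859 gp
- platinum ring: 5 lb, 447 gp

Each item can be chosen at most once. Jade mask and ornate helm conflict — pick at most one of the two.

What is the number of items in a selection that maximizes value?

4

Best achievable value is 2762.
One optimal bundle: crystal orb + gold chalice + ornate helm + platinum ring (40 lb).
Every optimal selection uses 4 items.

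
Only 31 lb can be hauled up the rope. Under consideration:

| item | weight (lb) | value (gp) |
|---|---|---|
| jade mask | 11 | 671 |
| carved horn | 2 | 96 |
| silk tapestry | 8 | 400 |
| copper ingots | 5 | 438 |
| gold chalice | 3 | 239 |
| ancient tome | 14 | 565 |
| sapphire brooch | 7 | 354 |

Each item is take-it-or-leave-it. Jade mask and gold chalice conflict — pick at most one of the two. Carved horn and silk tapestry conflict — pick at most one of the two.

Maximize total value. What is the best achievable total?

Best packing: jade mask + silk tapestry + copper ingots + sapphire brooch — 31 lb, 1863 total.

1863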